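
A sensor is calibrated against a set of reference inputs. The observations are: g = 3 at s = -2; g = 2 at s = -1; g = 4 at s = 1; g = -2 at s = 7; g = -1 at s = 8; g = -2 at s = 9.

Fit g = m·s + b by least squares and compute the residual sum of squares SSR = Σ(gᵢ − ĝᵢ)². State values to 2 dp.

Setting ∂/∂m … = 0 gives: 200·m + 22·b = -44;  22·m + 6·b = 4.
Δ = 200·6 − 22² = 716.
m = ((-44)·6 − 22·4)/716 = -88/179; b = (200·4 − 22·(-44))/716 = 442/179.
Residuals: -81/179, -172/179, 362/179, -184/179, 83/179, -8/179; SSR = 1162/179.

SSR = 6.49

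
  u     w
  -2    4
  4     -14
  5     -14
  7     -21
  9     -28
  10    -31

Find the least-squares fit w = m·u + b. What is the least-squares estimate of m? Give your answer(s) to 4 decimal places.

With design matrix M, MᵀM = [[275, 33]; [33, 6]] and Mᵀw = [-843, -104]ᵀ.
Δ = 275·6 − 33² = 561.
m = ((-843)·6 − 33·(-104))/561 = -542/187; b = (275·(-104) − 33·(-843))/561 = -71/51.

m = -2.8984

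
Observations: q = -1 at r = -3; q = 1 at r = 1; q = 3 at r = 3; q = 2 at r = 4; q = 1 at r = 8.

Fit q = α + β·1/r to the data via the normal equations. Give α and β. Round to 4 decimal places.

Entries of AᵀA: Σ1 = 5, Σ1/r = 11/8, Σ1/r·1/r = 749/576.
Moment sums: Σq = 6, Σ1/r·q = 71/24.
Normal equations: [[5, 11/8]; [11/8, 749/576]]·[α, β]ᵀ = [6, 71/24]ᵀ.
Δ = 5·(749/576) − (11/8)² = 83/18.
α = (6·(749/576) − (11/8)·(71/24))/(83/18) = 2151/2656; β = (5·(71/24) − (11/8)·6)/(83/18) = 471/332.

α = 0.8099, β = 1.4187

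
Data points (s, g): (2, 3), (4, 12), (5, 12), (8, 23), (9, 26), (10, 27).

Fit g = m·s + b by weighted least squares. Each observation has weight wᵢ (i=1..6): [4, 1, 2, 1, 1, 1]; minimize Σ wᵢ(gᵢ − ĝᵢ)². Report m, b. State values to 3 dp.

From the data, Σwᵢ·s·s = 327, Σwᵢ·s = 49, Σwᵢ·1 = 10.
Moment sums: Σwᵢ·s·g = 880, Σwᵢ·g = 124.
Δ = 327·10 − 49² = 869.
m = (880·10 − 49·124)/869 = 2724/869; b = (327·124 − 49·880)/869 = -2572/869.

m = 3.135, b = -2.960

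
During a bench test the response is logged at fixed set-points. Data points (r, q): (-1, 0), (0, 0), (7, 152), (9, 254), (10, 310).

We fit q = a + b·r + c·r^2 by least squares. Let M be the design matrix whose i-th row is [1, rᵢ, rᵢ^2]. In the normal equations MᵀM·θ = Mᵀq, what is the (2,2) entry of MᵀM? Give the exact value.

Row 2 ↔ basis r, column 2 ↔ basis r, so (MᵀM)_{2,2} = Σᵢ (r)·(r) = (-1)·(-1) + (0)·(0) + (7)·(7) + (9)·(9) + (10)·(10) = 231.

231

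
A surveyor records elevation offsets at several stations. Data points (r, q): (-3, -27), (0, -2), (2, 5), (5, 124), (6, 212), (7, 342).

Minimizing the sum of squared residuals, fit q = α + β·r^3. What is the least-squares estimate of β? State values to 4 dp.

β = 0.9987

Sums needed: Σ1 = 6, Σr^3 = 665, Σr^3·r^3 = 180723.
And Σq = 654, Σr^3·q = 179367.
Δ = 6·180723 − 665² = 642113.
α = (654·180723 − 665·179367)/642113 = -1086213/642113; β = (6·179367 − 665·654)/642113 = 641292/642113.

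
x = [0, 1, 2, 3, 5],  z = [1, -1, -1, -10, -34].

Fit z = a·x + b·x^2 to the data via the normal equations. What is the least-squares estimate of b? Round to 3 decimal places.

b = -1.833

The normal system AᵀA·[a, b]ᵀ = Aᵀz is [[39, 161]; [161, 723]]·[a, b]ᵀ = [-203, -945]ᵀ.
Δ = 39·723 − 161² = 2276.
a = ((-203)·723 − 161·(-945))/2276 = 1344/569; b = (39·(-945) − 161·(-203))/2276 = -1043/569.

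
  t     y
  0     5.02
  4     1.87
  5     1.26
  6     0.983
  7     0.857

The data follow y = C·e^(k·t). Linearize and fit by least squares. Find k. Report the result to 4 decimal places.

Taking logs, ln y = k·t + ln C, so regress ln y on t.
XᵀX = [[126.0000, 22.0000]; [22.0000, 5]], rhs = [2.4762, 2.2990]ᵀ  (here Σt = 22.0000, Σ(t)² = 126.0000, Σln y = 2.2990, Σt·ln y = 2.4762).
Slope k = (n·Σt·ln y − Σt·Σln y)/(n·Σ(t)² − (Σt)²) = (5·2.4762 − 22.0000·2.2990)/146.0000 = -0.26163; ln C = (Σln y − k·Σt)/n = 1.61095.

k = -0.2616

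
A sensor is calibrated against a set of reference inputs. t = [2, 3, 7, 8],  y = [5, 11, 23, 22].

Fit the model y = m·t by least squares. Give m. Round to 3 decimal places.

Normal-equation sums: Σt·t = 126.
Right-hand side: Σt·y = 380.
Normal equations: [[126]]·[m]ᵀ = [380]ᵀ.
m = 380/126 = 3.01587.

m = 3.016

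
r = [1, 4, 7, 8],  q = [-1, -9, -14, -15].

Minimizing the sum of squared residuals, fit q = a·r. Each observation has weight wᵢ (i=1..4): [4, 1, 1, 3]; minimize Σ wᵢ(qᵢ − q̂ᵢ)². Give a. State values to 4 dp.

The normal equations are: 261·a = -498.
a = (-498)/261 = -1.90805.

a = -1.9080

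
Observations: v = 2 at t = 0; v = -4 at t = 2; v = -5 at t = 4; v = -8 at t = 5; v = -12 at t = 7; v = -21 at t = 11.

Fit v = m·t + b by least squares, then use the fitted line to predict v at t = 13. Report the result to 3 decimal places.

v̂ = -24.479

Sums needed: Σt·t = 215, Σt = 29, Σ1 = 6.
And Σt·v = -383, Σv = -48.
XᵀX·[m, b]ᵀ = Xᵀv becomes [[215, 29]; [29, 6]]·[m, b]ᵀ = [-383, -48]ᵀ.
det = 215·6 − 29² = 449.
m = ((-383)·6 − 29·(-48))/449 = -906/449; b = (215·(-48) − 29·(-383))/449 = 787/449.
At t = 13: v̂ = (-906/449)·(13) + (787/449)·(1) = -10991/449.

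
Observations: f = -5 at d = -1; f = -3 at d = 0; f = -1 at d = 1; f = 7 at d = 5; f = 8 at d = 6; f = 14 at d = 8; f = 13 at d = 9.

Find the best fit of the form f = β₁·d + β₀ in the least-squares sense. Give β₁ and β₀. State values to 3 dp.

β₁ = 1.917, β₀ = -2.952

The normal system AᵀA·[β₁, β₀]ᵀ = Aᵀf is [[208, 28]; [28, 7]]·[β₁, β₀]ᵀ = [316, 33]ᵀ.
Δ = 208·7 − 28² = 672.
β₁ = (316·7 − 28·33)/672 = 23/12; β₀ = (208·33 − 28·316)/672 = -62/21.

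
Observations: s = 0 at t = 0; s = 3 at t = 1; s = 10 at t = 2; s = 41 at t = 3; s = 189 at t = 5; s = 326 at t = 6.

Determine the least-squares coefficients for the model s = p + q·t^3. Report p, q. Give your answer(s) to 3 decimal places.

Sums needed: Σ1 = 6, Σt^3 = 377, Σt^3·t^3 = 63075.
Moment sums: Σs = 569, Σt^3·s = 95231.
So AᵀA·[p, q]ᵀ = Aᵀs: [[6, 377]; [377, 63075]]·[p, q]ᵀ = [569, 95231]ᵀ.
Eliminating q: 63075·(row 1) − 377·(row 2) gives 236321·p = 63075·569 − 377·95231 = -12412, so p = -428/8149.
Then q = (95231 − 377·(-428/8149))/63075 = 356873/236321.

p = -0.053, q = 1.510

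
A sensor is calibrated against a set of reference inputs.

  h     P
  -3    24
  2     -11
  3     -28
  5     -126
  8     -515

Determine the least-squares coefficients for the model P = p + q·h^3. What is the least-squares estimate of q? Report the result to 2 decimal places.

q = -1.00

MᵀM·[p, q]ᵀ = MᵀP reads: 5·p + 645·q = -656;  645·p + 279291·q = -280922.
(Σ1 = 5, Σh^3 = 645, Σh^3·h^3 = 279291, ΣP = -656, Σh^3·P = -280922.)
Δ = 5·279291 − 645² = 980430.
p = ((-656)·279291 − 645·(-280922))/980430 = -336701/163405; q = (5·(-280922) − 645·(-656))/980430 = -98149/98043.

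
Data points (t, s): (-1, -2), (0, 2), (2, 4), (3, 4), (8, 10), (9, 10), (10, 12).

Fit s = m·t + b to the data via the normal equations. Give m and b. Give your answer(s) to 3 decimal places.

Sums needed: Σt·t = 259, Σt = 31, Σ1 = 7.
Right-hand side: Σt·s = 312, Σs = 40.
Normal equations: [[259, 31]; [31, 7]]·[m, b]ᵀ = [312, 40]ᵀ.
Eliminating b: 7·(row 1) − 31·(row 2) gives 852·m = 7·312 − 31·40 = 944, so m = 236/213.
Then b = (40 − 31·(236/213))/7 = 172/213.

m = 1.108, b = 0.808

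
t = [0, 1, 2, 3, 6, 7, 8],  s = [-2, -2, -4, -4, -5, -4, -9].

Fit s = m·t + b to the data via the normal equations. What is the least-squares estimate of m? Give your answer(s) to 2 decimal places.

Normal-equation sums: Σt·t = 163, Σt = 27, Σ1 = 7.
For Xᵀs: Σt·s = -152, Σs = -30.
So XᵀX·[m, b]ᵀ = Xᵀs: [[163, 27]; [27, 7]]·[m, b]ᵀ = [-152, -30]ᵀ.
det = 163·7 − 27² = 412.
m = ((-152)·7 − 27·(-30))/412 = -127/206; b = (163·(-30) − 27·(-152))/412 = -393/206.

m = -0.62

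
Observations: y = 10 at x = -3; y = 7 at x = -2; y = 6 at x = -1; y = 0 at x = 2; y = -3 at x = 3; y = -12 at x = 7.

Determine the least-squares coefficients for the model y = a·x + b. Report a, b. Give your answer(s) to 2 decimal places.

a = -2.16, b = 3.49

Entries of MᵀM: Σx·x = 76, Σx = 6, Σ1 = 6.
For Mᵀy: Σx·y = -143, Σy = 8.
MᵀM·[a, b]ᵀ = Mᵀy becomes [[76, 6]; [6, 6]]·[a, b]ᵀ = [-143, 8]ᵀ.
Eliminating b: 6·(row 1) − 6·(row 2) gives 420·a = 6·(-143) − 6·8 = -906, so a = -151/70.
Then b = (8 − 6·(-151/70))/6 = 733/210.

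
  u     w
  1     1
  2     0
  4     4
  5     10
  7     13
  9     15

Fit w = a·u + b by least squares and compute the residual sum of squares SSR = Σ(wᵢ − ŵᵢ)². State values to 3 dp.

SSR = 14.772

Forming AᵀA = [[176, 28]; [28, 6]] and Aᵀw = [293, 43]ᵀ gives AᵀA·[a, b]ᵀ = Aᵀw.
Eliminating b: 6·(row 1) − 28·(row 2) gives 272·a = 6·293 − 28·43 = 554, so a = 277/136.
Then b = (43 − 28·(277/136))/6 = -159/68.
Residuals: 177/136, -59/34, -123/68, 293/136, 147/136, -135/136; SSR = 2009/136.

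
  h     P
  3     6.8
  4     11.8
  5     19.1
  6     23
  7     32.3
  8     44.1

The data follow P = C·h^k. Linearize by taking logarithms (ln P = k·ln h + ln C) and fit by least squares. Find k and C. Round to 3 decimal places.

k = 1.855, C = 0.897

Let Y = ln P. Fitting Y = k·ln h + ln C by least squares:
Sums: Σln h = 9.9115, Σ(ln h)² = 17.0401, Σln P = 17.7317, Σln h·ln P = 30.5287.
Normal system: [[17.0401, 9.9115]; [9.9115, 6]]·[k, ln C]ᵀ = [30.5287, 17.7317]ᵀ.
Solving (det = 4.0036): k = 1.85462, ln C = -0.10838, so C = exp(-0.10838) = 0.89728.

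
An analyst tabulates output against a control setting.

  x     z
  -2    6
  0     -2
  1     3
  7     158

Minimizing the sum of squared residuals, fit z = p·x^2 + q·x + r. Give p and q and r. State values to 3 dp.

Compute the Gram sums: Σx^2·x^2 = 2418, Σx^2·x = 336, Σx^2 = 54, Σx·x = 54, Σx = 6, Σ1 = 4.
Moment sums: Σx^2·z = 7769, Σx·z = 1097, Σz = 165.
So AᵀA·[p, q, r]ᵀ = Aᵀz: [[2418, 336, 54]; [336, 54, 6]; [54, 6, 4]]·[p, q, r]ᵀ = [7769, 1097, 165]ᵀ.
Row-reducing yields p = 2183/732, q = 7241/3660, r = -2413/1220.

p = 2.982, q = 1.978, r = -1.978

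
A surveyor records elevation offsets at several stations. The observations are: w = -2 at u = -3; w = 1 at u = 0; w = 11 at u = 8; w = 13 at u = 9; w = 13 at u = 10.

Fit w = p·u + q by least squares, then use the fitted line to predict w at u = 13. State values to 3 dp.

ŵ = 17.137

Entries of XᵀX: Σu·u = 254, Σu = 24, Σ1 = 5.
Right-hand side: Σu·w = 341, Σw = 36.
So XᵀX·[p, q]ᵀ = Xᵀw: [[254, 24]; [24, 5]]·[p, q]ᵀ = [341, 36]ᵀ.
det = 254·5 − 24² = 694.
p = (341·5 − 24·36)/694 = 841/694; q = (254·36 − 24·341)/694 = 480/347.
At u = 13: ŵ = (841/694)·(13) + (480/347)·(1) = 11893/694.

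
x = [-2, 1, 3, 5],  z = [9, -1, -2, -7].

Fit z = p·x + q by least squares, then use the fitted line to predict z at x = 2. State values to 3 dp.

Entries of AᵀA: Σx·x = 39, Σx = 7, Σ1 = 4.
Moment sums: Σx·z = -60, Σz = -1.
AᵀA·[p, q]ᵀ = Aᵀz becomes [[39, 7]; [7, 4]]·[p, q]ᵀ = [-60, -1]ᵀ.
Eliminating q: 4·(row 1) − 7·(row 2) gives 107·p = 4·(-60) − 7·(-1) = -233, so p = -233/107.
Then q = ((-1) − 7·(-233/107))/4 = 381/107.
At x = 2: ẑ = (-233/107)·(2) + (381/107)·(1) = -85/107.

ẑ = -0.794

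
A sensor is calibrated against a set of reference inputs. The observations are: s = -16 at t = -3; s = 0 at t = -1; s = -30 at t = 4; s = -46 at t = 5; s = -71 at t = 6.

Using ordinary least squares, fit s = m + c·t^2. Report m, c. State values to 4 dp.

m = 2.2794, c = -2.0046

The normal system XᵀX·[m, c]ᵀ = Xᵀs is [[5, 87]; [87, 2259]]·[m, c]ᵀ = [-163, -4330]ᵀ.
det = 5·2259 − 87² = 3726.
m = ((-163)·2259 − 87·(-4330))/3726 = 2831/1242; c = (5·(-4330) − 87·(-163))/3726 = -7469/3726.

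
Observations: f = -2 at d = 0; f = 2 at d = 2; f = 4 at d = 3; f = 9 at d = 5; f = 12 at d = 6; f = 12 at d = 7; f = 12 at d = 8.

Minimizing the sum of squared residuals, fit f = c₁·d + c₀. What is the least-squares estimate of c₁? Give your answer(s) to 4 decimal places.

Forming AᵀA = [[187, 31]; [31, 7]] and Aᵀf = [313, 49]ᵀ gives AᵀA·[c₁, c₀]ᵀ = Aᵀf.
Eliminating c₀: 7·(row 1) − 31·(row 2) gives 348·c₁ = 7·313 − 31·49 = 672, so c₁ = 56/29.
Then c₀ = (49 − 31·(56/29))/7 = -45/29.

c₁ = 1.9310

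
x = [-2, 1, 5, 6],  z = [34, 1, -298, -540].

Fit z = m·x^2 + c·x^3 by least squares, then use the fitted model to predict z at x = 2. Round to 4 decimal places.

Normal-equation sums: Σx^2·x^2 = 1938, Σx^2·x^3 = 10870, Σx^3·x^3 = 62346.
And Σx^2·z = -26753, Σx^3·z = -154161.
Eliminating c: 62346·(row 1) − 10870·(row 2) gives 2669648·m = 62346·(-26753) − 10870·(-154161) = 7787532, so m = 1946883/667412.
Then c = ((-154161) − 10870·(1946883/667412))/62346 = -1989727/667412.
At x = 2: ẑ = (1946883/667412)·(4) + (-1989727/667412)·(8) = -2032571/166853.

ẑ = -12.1818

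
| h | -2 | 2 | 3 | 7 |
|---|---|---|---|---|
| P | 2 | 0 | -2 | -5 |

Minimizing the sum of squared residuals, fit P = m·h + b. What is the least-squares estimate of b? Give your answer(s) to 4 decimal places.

Entries of XᵀX: Σh·h = 66, Σh = 10, Σ1 = 4.
Moment sums: Σh·P = -45, ΣP = -5.
Eliminating b: 4·(row 1) − 10·(row 2) gives 164·m = 4·(-45) − 10·(-5) = -130, so m = -65/82.
Then b = ((-5) − 10·(-65/82))/4 = 30/41.

b = 0.7317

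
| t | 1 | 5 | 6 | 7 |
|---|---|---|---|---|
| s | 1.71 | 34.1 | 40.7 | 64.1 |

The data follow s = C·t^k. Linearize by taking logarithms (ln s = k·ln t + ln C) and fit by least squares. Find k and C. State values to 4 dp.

With ln sᵢ as the transformed response and ln tᵢ as the regressor:
Σln t = 5.3471, Σ(ln t)² = 9.5873, Σln s = 11.9325, Σln t·ln s = 20.4167.
Equations: 9.5873·k + 5.3471·ln C = 20.4167;  5.3471·k + 4·ln C = 11.9325.
Δ = 9.5873·4 − (5.3471)² = 9.7575; k = (20.4167·4 − 5.3471·11.9325)/9.7575 = 1.83066, ln C = (9.5873·11.9325 − 5.3471·20.4167)/9.7575 = 0.53593, so C = exp(0.53593) = 1.70903.

k = 1.8307, C = 1.7090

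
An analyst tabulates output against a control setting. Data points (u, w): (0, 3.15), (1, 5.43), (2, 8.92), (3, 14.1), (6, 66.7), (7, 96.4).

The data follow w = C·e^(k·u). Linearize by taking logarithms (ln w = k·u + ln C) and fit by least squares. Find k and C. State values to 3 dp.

Linearized form: ln w = k·u + ln C. From the 6 transformed points,
Σu = 19.0000, Σ(u)² = 99.0000, Σln w = 16.4425, Σu·ln w = 71.1878.
Equations: 99.0000·k + 19.0000·ln C = 71.1878;  19.0000·k + 6·ln C = 16.4425.
Slope k = (n·Σu·ln w − Σu·Σln w)/(n·Σ(u)² − (Σu)²) = (6·71.1878 − 19.0000·16.4425)/233.0000 = 0.49236; ln C = (Σln w − k·Σu)/n = 1.18129, so C = exp(1.18129) = 3.25858.

k = 0.492, C = 3.259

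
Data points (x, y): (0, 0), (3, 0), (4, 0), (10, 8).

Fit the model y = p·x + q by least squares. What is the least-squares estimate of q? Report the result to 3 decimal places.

q = -1.706

With design matrix M, MᵀM = [[125, 17]; [17, 4]] and Mᵀy = [80, 8]ᵀ.
Eliminating q: 4·(row 1) − 17·(row 2) gives 211·p = 4·80 − 17·8 = 184, so p = 184/211.
Then q = (8 − 17·(184/211))/4 = -360/211.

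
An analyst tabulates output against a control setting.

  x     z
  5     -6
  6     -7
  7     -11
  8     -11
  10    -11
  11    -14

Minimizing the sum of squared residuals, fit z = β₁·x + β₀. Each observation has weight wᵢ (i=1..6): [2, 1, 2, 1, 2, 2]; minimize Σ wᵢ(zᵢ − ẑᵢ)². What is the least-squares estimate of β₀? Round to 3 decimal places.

With design matrix M, MᵀWM = [[690, 80]; [80, 10]] and MᵀWz = [-872, -102]ᵀ.
Determinant 690·10 − 80² = 500.
β₁ = ((-872)·10 − 80·(-102))/500 = -28/25; β₀ = (690·(-102) − 80·(-872))/500 = -31/25.

β₀ = -1.240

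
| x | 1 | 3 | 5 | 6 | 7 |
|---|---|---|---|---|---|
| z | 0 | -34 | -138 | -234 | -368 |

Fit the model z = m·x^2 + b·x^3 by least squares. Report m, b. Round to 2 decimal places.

From the data, Σx^2·x^2 = 4404, Σx^2·x^3 = 27952, Σx^3·x^3 = 180660.
Moment sums: Σx^2·z = -30212, Σx^3·z = -194936.
So MᵀM·[m, b]ᵀ = Mᵀz: [[4404, 27952]; [27952, 180660]]·[m, b]ᵀ = [-30212, -194936]ᵀ.
Eliminating b: 180660·(row 1) − 27952·(row 2) gives 14312336·m = 180660·(-30212) − 27952·(-194936) = -9248848, so m = -578053/894521.
Then b = ((-194936) − 27952·(-578053/894521))/180660 = -875770/894521.

m = -0.65, b = -0.98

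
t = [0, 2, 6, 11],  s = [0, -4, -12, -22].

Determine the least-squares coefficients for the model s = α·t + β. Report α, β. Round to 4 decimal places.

XᵀX·[α, β]ᵀ = Xᵀs reads: 161·α + 19·β = -322;  19·α + 4·β = -38.
Δ = 161·4 − 19² = 283.
α = ((-322)·4 − 19·(-38))/283 = -2; β = (161·(-38) − 19·(-322))/283 = 0.

α = -2.0000, β = 0.0000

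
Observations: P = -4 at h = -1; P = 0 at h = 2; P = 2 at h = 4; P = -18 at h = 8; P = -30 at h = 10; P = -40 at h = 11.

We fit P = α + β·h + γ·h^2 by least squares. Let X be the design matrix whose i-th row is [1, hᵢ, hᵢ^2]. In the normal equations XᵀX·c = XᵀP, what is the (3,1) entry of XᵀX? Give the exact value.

Row 3 ↔ basis h^2, column 1 ↔ basis 1, so (XᵀX)_{3,1} = Σᵢ h^2 = (1)·(1) + (4)·(1) + (16)·(1) + (64)·(1) + (100)·(1) + (121)·(1) = 306.

306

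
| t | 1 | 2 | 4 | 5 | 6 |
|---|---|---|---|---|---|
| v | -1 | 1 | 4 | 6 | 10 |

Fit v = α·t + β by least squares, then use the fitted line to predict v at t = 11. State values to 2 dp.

With design matrix X, XᵀX = [[82, 18]; [18, 5]] and Xᵀv = [107, 20]ᵀ.
Eliminating β: 5·(row 1) − 18·(row 2) gives 86·α = 5·107 − 18·20 = 175, so α = 175/86.
Then β = (20 − 18·(175/86))/5 = -143/43.
At t = 11: v̂ = (175/86)·(11) + (-143/43)·(1) = 1639/86.

v̂ = 19.06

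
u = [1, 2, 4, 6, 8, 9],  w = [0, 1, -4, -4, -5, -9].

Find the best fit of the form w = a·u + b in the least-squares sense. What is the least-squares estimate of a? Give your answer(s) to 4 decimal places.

a = -1.0385

Sums needed: Σu·u = 202, Σu = 30, Σ1 = 6.
And Σu·w = -159, Σw = -21.
AᵀA·[a, b]ᵀ = Aᵀw becomes [[202, 30]; [30, 6]]·[a, b]ᵀ = [-159, -21]ᵀ.
Eliminating b: 6·(row 1) − 30·(row 2) gives 312·a = 6·(-159) − 30·(-21) = -324, so a = -27/26.
Then b = ((-21) − 30·(-27/26))/6 = 22/13.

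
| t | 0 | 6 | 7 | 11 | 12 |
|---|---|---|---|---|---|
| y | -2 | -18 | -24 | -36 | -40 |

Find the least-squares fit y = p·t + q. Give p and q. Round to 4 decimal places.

p = -3.1718, q = -1.1630

With design matrix A, AᵀA = [[350, 36]; [36, 5]] and Aᵀy = [-1152, -120]ᵀ.
Δ = 350·5 − 36² = 454.
p = ((-1152)·5 − 36·(-120))/454 = -720/227; q = (350·(-120) − 36·(-1152))/454 = -264/227.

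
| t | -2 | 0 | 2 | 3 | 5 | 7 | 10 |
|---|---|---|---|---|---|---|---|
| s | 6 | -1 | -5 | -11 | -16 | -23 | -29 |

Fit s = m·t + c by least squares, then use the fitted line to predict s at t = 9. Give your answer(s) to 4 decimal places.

Setting ∂/∂m … = 0 gives: 191·m + 25·c = -586;  25·m + 7·c = -79.
(Σt·t = 191, Σt = 25, Σ1 = 7, Σt·s = -586, Σs = -79.)
det = 191·7 − 25² = 712.
m = ((-586)·7 − 25·(-79))/712 = -2127/712; c = (191·(-79) − 25·(-586))/712 = -439/712.
At t = 9: ŝ = (-2127/712)·(9) + (-439/712)·(1) = -9791/356.

ŝ = -27.5028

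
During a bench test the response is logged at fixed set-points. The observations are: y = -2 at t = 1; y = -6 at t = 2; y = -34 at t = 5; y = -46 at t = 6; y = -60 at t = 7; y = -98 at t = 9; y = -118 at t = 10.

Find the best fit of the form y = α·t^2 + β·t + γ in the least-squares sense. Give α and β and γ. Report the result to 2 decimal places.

α = -1.02, β = -1.70, γ = 0.98

Compute the Gram sums: Σt^2·t^2 = 20900, Σt^2·t = 2422, Σt^2 = 296, Σt·t = 296, Σt = 40, Σ1 = 7.
For Mᵀy: Σt^2·y = -25210, Σt·y = -2942, Σy = -364.
Solving the 3×3 system (Gaussian elimination) gives α = -18819/18403, β = -31363/18403, γ = 18036/18403.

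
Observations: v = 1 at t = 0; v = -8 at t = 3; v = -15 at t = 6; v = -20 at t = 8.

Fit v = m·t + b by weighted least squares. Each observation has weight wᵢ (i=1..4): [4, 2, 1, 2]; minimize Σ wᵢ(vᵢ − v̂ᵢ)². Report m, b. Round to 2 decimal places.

Sums needed: Σwᵢ·t·t = 182, Σwᵢ·t = 28, Σwᵢ·1 = 9.
Moment sums: Σwᵢ·t·v = -458, Σwᵢ·v = -67.
Normal equations: [[182, 28]; [28, 9]]·[m, b]ᵀ = [-458, -67]ᵀ.
det = 182·9 − 28² = 854.
m = ((-458)·9 − 28·(-67))/854 = -1123/427; b = (182·(-67) − 28·(-458))/854 = 45/61.

m = -2.63, b = 0.74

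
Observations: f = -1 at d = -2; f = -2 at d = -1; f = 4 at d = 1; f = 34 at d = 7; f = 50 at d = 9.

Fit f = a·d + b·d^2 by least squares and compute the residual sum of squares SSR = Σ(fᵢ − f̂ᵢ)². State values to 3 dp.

MᵀM·[a, b]ᵀ = Mᵀf reads: 136·a + 1064·b = 696;  1064·a + 8980·b = 5714.
(Σd·d = 136, Σd·d^2 = 1064, Σd^2·d^2 = 8980, Σd·f = 696, Σd^2·f = 5714.)
Eliminating b: 8980·(row 1) − 1064·(row 2) gives 89184·a = 8980·696 − 1064·5714 = 170384, so a = 10649/5574.
Then b = (5714 − 1064·(10649/5574))/8980 = 2285/5574.
Residuals: 3292/2787, -464/929, 4681/2787, 1504/2787, -371/929; SSR = 13702/2787.

SSR = 4.916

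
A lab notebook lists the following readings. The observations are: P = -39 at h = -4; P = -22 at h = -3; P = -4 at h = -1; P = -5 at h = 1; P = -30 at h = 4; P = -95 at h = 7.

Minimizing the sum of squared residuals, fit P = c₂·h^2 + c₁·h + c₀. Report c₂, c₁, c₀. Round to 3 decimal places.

The normal system MᵀM·[c₂, c₁, c₀]ᵀ = MᵀP is [[2996, 316, 92]; [316, 92, 4]; [92, 4, 6]]·[c₂, c₁, c₀]ᵀ = [-5966, -564, -195]ᵀ.
Solving the 3×3 system (Gaussian elimination) gives c₂ = -58249/28788, c₁ = 26195/28788, c₀ = -9987/4798.

c₂ = -2.023, c₁ = 0.910, c₀ = -2.081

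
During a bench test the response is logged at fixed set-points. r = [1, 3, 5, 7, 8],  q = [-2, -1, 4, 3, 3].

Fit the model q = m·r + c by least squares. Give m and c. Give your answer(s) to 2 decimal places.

Entries of AᵀA: Σr·r = 148, Σr = 24, Σ1 = 5.
And Σr·q = 60, Σq = 7.
AᵀA·[m, c]ᵀ = Aᵀq becomes [[148, 24]; [24, 5]]·[m, c]ᵀ = [60, 7]ᵀ.
Determinant 148·5 − 24² = 164.
m = (60·5 − 24·7)/164 = 33/41; c = (148·7 − 24·60)/164 = -101/41.

m = 0.80, c = -2.46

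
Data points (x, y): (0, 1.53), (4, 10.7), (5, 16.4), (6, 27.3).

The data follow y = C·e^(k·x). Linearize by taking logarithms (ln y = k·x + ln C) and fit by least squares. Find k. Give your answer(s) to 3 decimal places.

k = 0.479

Let Y = ln y. Fitting Y = k·x + ln C by least squares:
AᵀA = [[77.0000, 15.0000]; [15.0000, 4]], rhs = [43.3087, 8.8997]ᵀ  (here Σx = 15.0000, Σ(x)² = 77.0000, Σln y = 8.8997, Σx·ln y = 43.3087).
Δ = 77.0000·4 − (15.0000)² = 83.0000; k = (43.3087·4 − 15.0000·8.8997)/83.0000 = 0.47879, ln C = (77.0000·8.8997 − 15.0000·43.3087)/83.0000 = 0.42946.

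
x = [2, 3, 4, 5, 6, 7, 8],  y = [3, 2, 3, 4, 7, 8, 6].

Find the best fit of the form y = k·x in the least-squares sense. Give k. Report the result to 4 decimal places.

Forming MᵀM = [[203]] and Mᵀy = [190]ᵀ gives MᵀM·[k]ᵀ = Mᵀy.
Hence k = 190 / 203 ≈ 0.935961.

k = 0.9360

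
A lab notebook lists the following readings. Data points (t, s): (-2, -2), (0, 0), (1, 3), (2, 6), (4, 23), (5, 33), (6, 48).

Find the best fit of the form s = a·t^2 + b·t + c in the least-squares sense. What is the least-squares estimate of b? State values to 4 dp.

b = 2.1117

Forming MᵀM = [[2210, 406, 86]; [406, 86, 16]; [86, 16, 7]] and Mᵀs = [2940, 564, 111]ᵀ gives MᵀM·[a, b, c]ᵀ = Mᵀs.
Solving the 3×3 system (Gaussian elimination) gives a = 7543/7672, b = 16201/7672, c = -4023/3836.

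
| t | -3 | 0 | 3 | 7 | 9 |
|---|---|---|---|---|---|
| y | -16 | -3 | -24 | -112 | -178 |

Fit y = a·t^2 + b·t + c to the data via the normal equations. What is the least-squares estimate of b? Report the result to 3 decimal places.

MᵀM·[a, b, c]ᵀ = Mᵀy reads: 9124·a + 1072·b + 148·c = -20266;  1072·a + 148·b + 16·c = -2410;  148·a + 16·b + 5·c = -333.
(Σt^2·t^2 = 9124, Σt^2·t = 1072, Σt^2 = 148, Σt·t = 148, Σt = 16, Σ1 = 5, Σt^2·y = -20266, Σt·y = -2410, Σy = -333.)
Solving the 3×3 system (Gaussian elimination) gives a = -3847/1914, b = -2801/1914, c = -773/319.

b = -1.463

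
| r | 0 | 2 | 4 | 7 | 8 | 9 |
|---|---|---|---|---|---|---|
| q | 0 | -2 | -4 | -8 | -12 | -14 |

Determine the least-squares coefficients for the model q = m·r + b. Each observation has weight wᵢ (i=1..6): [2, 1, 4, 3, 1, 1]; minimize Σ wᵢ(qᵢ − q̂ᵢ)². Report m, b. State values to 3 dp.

m = -1.426, b = 0.986

Forming AᵀWA = [[360, 56]; [56, 12]] and AᵀWq = [-458, -68]ᵀ gives AᵀWA·[m, b]ᵀ = AᵀWq.
det = 360·12 − 56² = 1184.
m = ((-458)·12 − 56·(-68))/1184 = -211/148; b = (360·(-68) − 56·(-458))/1184 = 73/74.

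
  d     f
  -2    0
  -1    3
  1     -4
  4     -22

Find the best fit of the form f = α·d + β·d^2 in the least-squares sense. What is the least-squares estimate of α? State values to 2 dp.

α = -2.17

From the data, Σd·d = 22, Σd·d^2 = 56, Σd^2·d^2 = 274.
Right-hand side: Σd·f = -95, Σd^2·f = -353.
Normal equations: [[22, 56]; [56, 274]]·[α, β]ᵀ = [-95, -353]ᵀ.
Δ = 22·274 − 56² = 2892.
α = ((-95)·274 − 56·(-353))/2892 = -3131/1446; β = (22·(-353) − 56·(-95))/2892 = -1223/1446.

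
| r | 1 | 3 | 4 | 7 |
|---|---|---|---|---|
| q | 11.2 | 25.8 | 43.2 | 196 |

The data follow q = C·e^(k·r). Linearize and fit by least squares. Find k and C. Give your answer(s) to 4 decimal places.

k = 0.4807, C = 6.5195

Taking logs, ln q = k·r + ln C, so regress ln q on r.
XᵀX = [[75.0000, 15.0000]; [15.0000, 4]], rhs = [64.1772, 14.7102]ᵀ  (here Σr = 15.0000, Σ(r)² = 75.0000, Σln q = 14.7102, Σr·ln q = 64.1772).
Δ = 75.0000·4 − (15.0000)² = 75.0000; k = (64.1772·4 − 15.0000·14.7102)/75.0000 = 0.48074, ln C = (75.0000·14.7102 − 15.0000·64.1772)/75.0000 = 1.87480, so C = exp(1.87480) = 6.51954.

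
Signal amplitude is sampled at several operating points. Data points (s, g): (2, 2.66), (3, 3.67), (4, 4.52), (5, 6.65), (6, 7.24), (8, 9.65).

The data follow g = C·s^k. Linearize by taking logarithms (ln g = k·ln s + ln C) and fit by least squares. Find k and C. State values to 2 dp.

k = 0.95, C = 1.32

Taking logs, ln g = k·ln s + ln C, so regress ln g on ln s.
XᵀX = [[13.7340, 8.6587]; [8.6587, 6]], rhs = [15.5081, 9.9282]ᵀ  (here Σln s = 8.6587, Σ(ln s)² = 13.7340, Σln g = 9.9282, Σln s·ln g = 15.5081).
Slope k = (n·Σln s·ln g − Σln s·Σln g)/(n·Σ(ln s)² − (Σln s)²) = (6·15.5081 − 8.6587·9.9282)/7.4309 = 0.95316; ln C = (Σln g − k·Σln s)/n = 0.27919, so C = exp(0.27919) = 1.32206.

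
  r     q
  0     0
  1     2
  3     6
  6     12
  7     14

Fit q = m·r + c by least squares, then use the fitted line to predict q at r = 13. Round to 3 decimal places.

q̂ = 26.000

Setting ∂/∂m … = 0 gives: 95·m + 17·c = 190;  17·m + 5·c = 34.
(Σr·r = 95, Σr = 17, Σ1 = 5, Σr·q = 190, Σq = 34.)
Determinant 95·5 − 17² = 186.
m = (190·5 − 17·34)/186 = 2; c = (95·34 − 17·190)/186 = 0.
At r = 13: q̂ = (2)·(13) + (0)·(1) = 26.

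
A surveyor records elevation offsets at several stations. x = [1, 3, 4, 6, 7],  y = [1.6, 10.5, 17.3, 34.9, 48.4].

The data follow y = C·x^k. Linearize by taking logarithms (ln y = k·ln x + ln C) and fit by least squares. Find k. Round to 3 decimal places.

k = 1.739

Linearized form: ln y = k·ln x + ln C. From the 5 transformed points,
Over the data: Σln x = 6.2226, Σ(ln x)² = 10.1257, Σln y = 13.1041, Σln x·ln y = 20.4495.
Normal system: [[10.1257, 6.2226]; [6.2226, 5]]·[k, ln C]ᵀ = [20.4495, 13.1041]ᵀ.
Slope k = (n·Σln x·ln y − Σln x·Σln y)/(n·Σ(ln x)² − (Σln x)²) = (5·20.4495 − 6.2226·13.1041)/11.9082 = 1.73885; ln C = (Σln y − k·Σln x)/n = 0.45679.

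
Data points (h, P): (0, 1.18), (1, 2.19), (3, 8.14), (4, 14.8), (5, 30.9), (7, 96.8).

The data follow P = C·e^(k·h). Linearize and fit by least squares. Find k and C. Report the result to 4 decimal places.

k = 0.6360, C = 1.1860

Linearized form: ln P = k·h + ln C. From the 6 transformed points,
Σh = 20.0000, Σ(h)² = 100.0000, Σln P = 13.7442, Σh·ln P = 67.0151.
Normal system: [[100.0000, 20.0000]; [20.0000, 6]]·[k, ln C]ᵀ = [67.0151, 13.7442]ᵀ.
Δ = 100.0000·6 − (20.0000)² = 200.0000; k = (67.0151·6 − 20.0000·13.7442)/200.0000 = 0.63603, ln C = (100.0000·13.7442 − 20.0000·67.0151)/200.0000 = 0.17061, so C = exp(0.17061) = 1.18603.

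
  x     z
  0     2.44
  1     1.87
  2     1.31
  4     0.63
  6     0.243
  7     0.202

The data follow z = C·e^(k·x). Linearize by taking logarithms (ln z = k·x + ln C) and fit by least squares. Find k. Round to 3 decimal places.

k = -0.375

Taking logs, ln z = k·x + ln C, so regress ln z on x.
Σx = 20.0000, Σ(x)² = 106.0000, Σln z = -1.6883, Σx·ln z = -20.3667.
Equations: 106.0000·k + 20.0000·ln C = -20.3667;  20.0000·k + 6·ln C = -1.6883.
Solving (det = 236.0000): k = -0.37473, ln C = 0.96771.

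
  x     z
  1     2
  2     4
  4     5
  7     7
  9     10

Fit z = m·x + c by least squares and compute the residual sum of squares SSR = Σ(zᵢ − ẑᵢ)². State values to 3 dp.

Setting ∂/∂m … = 0 gives: 151·m + 23·c = 169;  23·m + 5·c = 28.
(Σx·x = 151, Σx = 23, Σ1 = 5, Σx·z = 169, Σz = 28.)
Determinant 151·5 − 23² = 226.
m = (169·5 − 23·28)/226 = 201/226; c = (151·28 − 23·169)/226 = 341/226.
Residuals: -45/113, 161/226, -15/226, -83/113, 55/113; SSR = 327/226.

SSR = 1.447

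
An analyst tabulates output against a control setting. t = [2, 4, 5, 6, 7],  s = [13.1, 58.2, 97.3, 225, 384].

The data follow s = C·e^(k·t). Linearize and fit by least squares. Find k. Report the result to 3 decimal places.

k = 0.679

Taking logs, ln s = k·t + ln C, so regress ln s on t.
Over the data: Σt = 24.0000, Σ(t)² = 130.0000, Σln s = 22.5810, Σt·ln s = 118.4409.
Normal system: [[130.0000, 24.0000]; [24.0000, 5]]·[k, ln C]ᵀ = [118.4409, 22.5810]ᵀ.
Slope k = (n·Σt·ln s − Σt·Σln s)/(n·Σ(t)² − (Σt)²) = (5·118.4409 − 24.0000·22.5810)/74.0000 = 0.67918; ln C = (Σln s − k·Σt)/n = 1.25614.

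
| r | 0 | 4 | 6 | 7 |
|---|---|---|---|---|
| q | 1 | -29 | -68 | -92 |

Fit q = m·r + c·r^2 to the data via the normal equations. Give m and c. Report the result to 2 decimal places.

m = 0.50, c = -1.96

Compute the Gram sums: Σr·r = 101, Σr·r^2 = 623, Σr^2·r^2 = 3953.
Moment sums: Σr·q = -1168, Σr^2·q = -7420.
Normal equations: [[101, 623]; [623, 3953]]·[m, c]ᵀ = [-1168, -7420]ᵀ.
Eliminating c: 3953·(row 1) − 623·(row 2) gives 11124·m = 3953·(-1168) − 623·(-7420) = 5556, so m = 463/927.
Then c = ((-7420) − 623·(463/927))/3953 = -1813/927.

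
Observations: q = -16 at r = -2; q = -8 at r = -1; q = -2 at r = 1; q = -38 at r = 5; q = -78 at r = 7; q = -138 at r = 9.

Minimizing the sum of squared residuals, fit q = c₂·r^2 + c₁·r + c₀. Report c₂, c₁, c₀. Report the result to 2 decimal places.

c₂ = -1.99, c₁ = 2.98, c₀ = -2.61

Normal-equation sums: Σr^2·r^2 = 9605, Σr^2·r = 1189, Σr^2 = 161, Σr·r = 161, Σr = 19, Σ1 = 6.
And Σr^2·q = -16024, Σr·q = -1940, Σq = -280.
Solving the 3×3 system (Gaussian elimination) gives c₂ = -14277/7162, c₁ = 21347/7162, c₀ = -9363/3581.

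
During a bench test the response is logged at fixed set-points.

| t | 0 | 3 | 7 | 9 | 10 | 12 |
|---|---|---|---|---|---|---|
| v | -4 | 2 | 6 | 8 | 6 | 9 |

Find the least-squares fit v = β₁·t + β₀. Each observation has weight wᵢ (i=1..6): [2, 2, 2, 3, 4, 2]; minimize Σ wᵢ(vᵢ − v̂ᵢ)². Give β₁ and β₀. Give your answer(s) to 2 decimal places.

With design matrix X, XᵀWX = [[1047, 111]; [111, 15]] and XᵀWv = [768, 74]ᵀ.
Δ = 1047·15 − 111² = 3384.
β₁ = (768·15 − 111·74)/3384 = 551/564; β₀ = (1047·74 − 111·768)/3384 = -1295/564.

β₁ = 0.98, β₀ = -2.30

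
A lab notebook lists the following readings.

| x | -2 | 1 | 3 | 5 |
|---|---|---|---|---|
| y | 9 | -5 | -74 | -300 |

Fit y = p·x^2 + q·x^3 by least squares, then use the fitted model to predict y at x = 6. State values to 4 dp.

ŷ = -504.4415

Normal-equation sums: Σx^2·x^2 = 723, Σx^2·x^3 = 3337, Σx^3·x^3 = 16419.
For Mᵀy: Σx^2·y = -8135, Σx^3·y = -39575.
So MᵀM·[p, q]ᵀ = Mᵀy: [[723, 3337]; [3337, 16419]]·[p, q]ᵀ = [-8135, -39575]ᵀ.
Eliminating q: 16419·(row 1) − 3337·(row 2) gives 735368·p = 16419·(-8135) − 3337·(-39575) = -1506790, so p = -753395/367684.
Then q = ((-39575) − 3337·(-753395/367684))/16419 = -733115/367684.
At x = 6: ŷ = (-753395/367684)·(36) + (-733115/367684)·(216) = -46368765/91921.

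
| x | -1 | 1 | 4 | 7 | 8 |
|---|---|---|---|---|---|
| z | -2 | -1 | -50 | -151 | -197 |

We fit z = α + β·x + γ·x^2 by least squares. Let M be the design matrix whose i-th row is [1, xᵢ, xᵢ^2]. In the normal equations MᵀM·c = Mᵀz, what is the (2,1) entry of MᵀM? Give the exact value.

19

Row 2 ↔ basis x, column 1 ↔ basis 1, so (MᵀM)_{2,1} = Σᵢ x = (-1)·(1) + (1)·(1) + (4)·(1) + (7)·(1) + (8)·(1) = 19.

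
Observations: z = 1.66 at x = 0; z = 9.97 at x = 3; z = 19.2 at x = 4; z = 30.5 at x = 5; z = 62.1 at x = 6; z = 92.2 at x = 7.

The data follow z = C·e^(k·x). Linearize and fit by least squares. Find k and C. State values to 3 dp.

Linearized form: ln z = k·x + ln C. From the 6 transformed points,
Sums: Σx = 25.0000, Σ(x)² = 135.0000, Σln z = 17.8317, Σx·ln z = 92.2472.
Normal system: [[135.0000, 25.0000]; [25.0000, 6]]·[k, ln C]ᵀ = [92.2472, 17.8317]ᵀ.
Solving (det = 185.0000): k = 0.58211, ln C = 0.54651, so C = exp(0.54651) = 1.72722.

k = 0.582, C = 1.727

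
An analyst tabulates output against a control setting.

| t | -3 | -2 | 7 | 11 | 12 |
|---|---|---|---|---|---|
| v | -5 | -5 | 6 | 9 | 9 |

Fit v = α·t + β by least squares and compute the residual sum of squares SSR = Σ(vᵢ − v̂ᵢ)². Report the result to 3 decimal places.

SSR = 2.780

From the data, Σt·t = 327, Σt = 25, Σ1 = 5.
And Σt·v = 274, Σv = 14.
AᵀA·[α, β]ᵀ = Aᵀv becomes [[327, 25]; [25, 5]]·[α, β]ᵀ = [274, 14]ᵀ.
Δ = 327·5 − 25² = 1010.
α = (274·5 − 25·14)/1010 = 102/101; β = (327·14 − 25·274)/1010 = -1136/505.
Residuals: 141/505, -369/505, 596/505, 71/505, -439/505; SSR = 1404/505.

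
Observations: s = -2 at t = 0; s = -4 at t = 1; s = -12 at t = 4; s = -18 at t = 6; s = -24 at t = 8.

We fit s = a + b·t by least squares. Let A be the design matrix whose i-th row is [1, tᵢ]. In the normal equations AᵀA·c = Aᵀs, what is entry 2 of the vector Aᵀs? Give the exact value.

-352

Entry 2 ↔ basis t, so (Aᵀs)_{2} = Σᵢ (t)·sᵢ = (0)·(-2) + (1)·(-4) + (4)·(-12) + (6)·(-18) + (8)·(-24) = -352.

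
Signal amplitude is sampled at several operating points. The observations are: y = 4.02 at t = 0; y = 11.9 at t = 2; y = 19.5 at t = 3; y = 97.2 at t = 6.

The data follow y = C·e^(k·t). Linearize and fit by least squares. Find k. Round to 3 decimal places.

k = 0.530

Let Y = ln y. Fitting Y = k·t + ln C by least squares:
Sums: Σt = 11.0000, Σ(t)² = 49.0000, Σln y = 11.4150, Σt·ln y = 41.3249.
Normal system: [[49.0000, 11.0000]; [11.0000, 4]]·[k, ln C]ᵀ = [41.3249, 11.4150]ᵀ.
Solving (det = 75.0000): k = 0.52980, ln C = 1.39681.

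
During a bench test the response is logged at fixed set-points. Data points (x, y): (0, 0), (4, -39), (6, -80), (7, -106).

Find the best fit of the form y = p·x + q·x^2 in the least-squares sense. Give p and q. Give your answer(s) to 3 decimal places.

Normal-equation sums: Σx·x = 101, Σx·x^2 = 623, Σx^2·x^2 = 3953.
And Σx·y = -1378, Σx^2·y = -8698.
AᵀA·[p, q]ᵀ = Aᵀy becomes [[101, 623]; [623, 3953]]·[p, q]ᵀ = [-1378, -8698]ᵀ.
Δ = 101·3953 − 623² = 11124.
p = ((-1378)·3953 − 623·(-8698))/11124 = -2365/927; q = (101·(-8698) − 623·(-1378))/11124 = -1667/927.

p = -2.551, q = -1.798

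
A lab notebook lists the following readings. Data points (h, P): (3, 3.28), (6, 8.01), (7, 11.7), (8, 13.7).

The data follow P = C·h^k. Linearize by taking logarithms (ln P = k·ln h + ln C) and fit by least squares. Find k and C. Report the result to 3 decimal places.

Linearized form: ln P = k·ln h + ln C. From the 4 transformed points,
Σln h = 6.9157, Σ(ln h)² = 12.5280, Σln P = 8.3455, Σln h·ln P = 15.2619.
Equations: 12.5280·k + 6.9157·ln C = 15.2619;  6.9157·k + 4·ln C = 8.3455.
Solving (det = 2.2847): k = 1.45856, ln C = -0.43538, so C = exp(-0.43538) = 0.64702.

k = 1.459, C = 0.647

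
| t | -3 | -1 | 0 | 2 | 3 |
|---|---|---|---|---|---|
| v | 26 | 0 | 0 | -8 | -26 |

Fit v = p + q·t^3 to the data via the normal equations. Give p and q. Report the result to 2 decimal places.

p = -0.25, q = -0.96

The normal system MᵀM·[p, q]ᵀ = Mᵀv is [[5, 7]; [7, 1523]]·[p, q]ᵀ = [-8, -1468]ᵀ.
Eliminating q: 1523·(row 1) − 7·(row 2) gives 7566·p = 1523·(-8) − 7·(-1468) = -1908, so p = -318/1261.
Then q = ((-1468) − 7·(-318/1261))/1523 = -1214/1261.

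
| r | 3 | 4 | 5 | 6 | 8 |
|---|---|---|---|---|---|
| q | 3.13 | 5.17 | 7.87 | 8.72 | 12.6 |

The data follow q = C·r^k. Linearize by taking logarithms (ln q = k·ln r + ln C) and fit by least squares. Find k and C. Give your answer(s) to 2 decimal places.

With ln qᵢ as the transformed response and ln rᵢ as the regressor:
XᵀX = [[13.2535, 7.9655]; [7.9655, 5]], rhs = [16.0004, 9.5463]ᵀ  (here Σln r = 7.9655, Σ(ln r)² = 13.2535, Σln q = 9.5463, Σln r·ln q = 16.0004).
Δ = 13.2535·5 − (7.9655)² = 2.8177; k = (16.0004·5 − 7.9655·9.5463)/2.8177 = 1.40556, ln C = (13.2535·9.5463 − 7.9655·16.0004)/2.8177 = -0.32996, so C = exp(-0.32996) = 0.71896.

k = 1.41, C = 0.72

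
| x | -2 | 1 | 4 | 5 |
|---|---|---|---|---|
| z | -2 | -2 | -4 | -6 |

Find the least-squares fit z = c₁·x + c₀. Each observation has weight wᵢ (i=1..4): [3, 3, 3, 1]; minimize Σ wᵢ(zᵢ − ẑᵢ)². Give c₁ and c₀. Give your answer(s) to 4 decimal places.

MᵀWM·[c₁, c₀]ᵀ = MᵀWz reads: 88·c₁ + 14·c₀ = -72;  14·c₁ + 10·c₀ = -30.
Δ = 88·10 − 14² = 684.
c₁ = ((-72)·10 − 14·(-30))/684 = -25/57; c₀ = (88·(-30) − 14·(-72))/684 = -136/57.

c₁ = -0.4386, c₀ = -2.3860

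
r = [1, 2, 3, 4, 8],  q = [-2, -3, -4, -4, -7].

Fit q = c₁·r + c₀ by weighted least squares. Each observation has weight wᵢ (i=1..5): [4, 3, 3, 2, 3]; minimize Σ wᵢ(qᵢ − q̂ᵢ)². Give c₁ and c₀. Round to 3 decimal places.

Compute the Gram sums: Σwᵢ·r·r = 267, Σwᵢ·r = 51, Σwᵢ·1 = 15.
For MᵀWq: Σwᵢ·r·q = -262, Σwᵢ·q = -58.
Normal equations: [[267, 51]; [51, 15]]·[c₁, c₀]ᵀ = [-262, -58]ᵀ.
Δ = 267·15 − 51² = 1404.
c₁ = ((-262)·15 − 51·(-58))/1404 = -9/13; c₀ = (267·(-58) − 51·(-262))/1404 = -59/39.

c₁ = -0.692, c₀ = -1.513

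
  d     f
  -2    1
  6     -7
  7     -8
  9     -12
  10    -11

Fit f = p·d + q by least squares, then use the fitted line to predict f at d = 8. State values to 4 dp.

f̂ = -9.5333

Entries of AᵀA: Σd·d = 270, Σd = 30, Σ1 = 5.
Right-hand side: Σd·f = -318, Σf = -37.
Normal equations: [[270, 30]; [30, 5]]·[p, q]ᵀ = [-318, -37]ᵀ.
Determinant 270·5 − 30² = 450.
p = ((-318)·5 − 30·(-37))/450 = -16/15; q = (270·(-37) − 30·(-318))/450 = -1.
At d = 8: f̂ = (-16/15)·(8) + (-1)·(1) = -143/15.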